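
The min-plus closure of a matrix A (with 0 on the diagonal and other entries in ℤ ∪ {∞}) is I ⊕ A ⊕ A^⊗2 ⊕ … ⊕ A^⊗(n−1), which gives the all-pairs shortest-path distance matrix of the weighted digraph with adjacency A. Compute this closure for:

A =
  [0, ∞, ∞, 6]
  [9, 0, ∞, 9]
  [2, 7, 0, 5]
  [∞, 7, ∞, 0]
Closure =
  [0, 13, ∞, 6]
  [9, 0, ∞, 9]
  [2, 7, 0, 5]
  [16, 7, ∞, 0]

This is the Floyd-Warshall all-pairs shortest-path computation. For each intermediate vertex k = 0, 1, …, 3, update dist[i][j] ← min(dist[i][j], dist[i][k] + dist[k][j]). The final matrix gives, for each (i, j), the minimum total weight of any directed path from i to j (possibly empty when i = j).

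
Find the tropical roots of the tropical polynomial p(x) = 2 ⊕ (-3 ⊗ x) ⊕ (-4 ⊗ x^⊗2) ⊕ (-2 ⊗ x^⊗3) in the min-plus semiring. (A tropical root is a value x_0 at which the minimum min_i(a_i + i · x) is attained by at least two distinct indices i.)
Roots: {-2, 1, 5}

Each tropical root is a break point of the lower envelope of the lines y = a_i + i · x (there are 4 lines, with slopes 0, 1, ..., 3). Only the lines that attain the minimum somewhere contribute to roots; other lines are dominated. Here the surviving (envelope) indices are i = 3, i = 2, i = 1, i = 0.
Intersections between consecutive envelope lines give the roots: for adjacent envelope indices i < j the intersection is x = (a_i − a_j) / (j − i). Reading off the sorted break points: {-2, 1, 5}.
Verification: at each break x_0, at least two indices attain the minimum of min_i(a_i + i · x_0).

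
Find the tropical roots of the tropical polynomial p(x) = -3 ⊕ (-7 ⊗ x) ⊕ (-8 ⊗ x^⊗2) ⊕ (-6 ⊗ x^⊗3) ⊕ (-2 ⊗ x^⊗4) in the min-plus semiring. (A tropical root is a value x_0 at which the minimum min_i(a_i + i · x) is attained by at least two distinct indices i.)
Roots: {-4, -2, 1, 4}

Each tropical root is a break point of the lower envelope of the lines y = a_i + i · x (there are 5 lines, with slopes 0, 1, ..., 4). Only the lines that attain the minimum somewhere contribute to roots; other lines are dominated. Here the surviving (envelope) indices are i = 4, i = 3, i = 2, i = 1, i = 0.
Intersections between consecutive envelope lines give the roots: for adjacent envelope indices i < j the intersection is x = (a_i − a_j) / (j − i). Reading off the sorted break points: {-4, -2, 1, 4}.
Verification: at each break x_0, at least two indices attain the minimum of min_i(a_i + i · x_0).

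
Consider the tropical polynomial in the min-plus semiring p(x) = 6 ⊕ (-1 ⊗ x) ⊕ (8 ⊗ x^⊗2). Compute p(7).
p(7) = 6

A tropical monomial a ⊗ x^⊗i evaluates to a + i · x. Evaluating each term at x = 7:
  Term 0 contributes 6 + 0 · 7 = 6
  Term 1 contributes -1 + 1 · 7 = 6
  Term 2 contributes 8 + 2 · 7 = 22
p(7) = ⊕ of these = min[6, 6, 22] = 6.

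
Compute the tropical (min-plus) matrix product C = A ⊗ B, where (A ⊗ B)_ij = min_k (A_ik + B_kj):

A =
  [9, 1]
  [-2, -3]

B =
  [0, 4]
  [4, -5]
A ⊗ B =
  [5, -4]
  [-2, -8]

Apply the min-plus product entry-by-entry:
  C[0][0] = min over k of (A[0][0] + B[0][0] = 9 + 0 = 9, A[0][1] + B[1][0] = 1 + 4 = 5) = 5 (attained at k = 1)
  C[0][1] = min over k of (A[0][0] + B[0][1] = 9 + 4 = 13, A[0][1] + B[1][1] = 1 + -5 = -4) = -4 (attained at k = 1)
  C[1][0] = min over k of (A[1][0] + B[0][0] = -2 + 0 = -2, A[1][1] + B[1][0] = -3 + 4 = 1) = -2 (attained at k = 0)
  C[1][1] = min over k of (A[1][0] + B[0][1] = -2 + 4 = 2, A[1][1] + B[1][1] = -3 + -5 = -8) = -8 (attained at k = 1)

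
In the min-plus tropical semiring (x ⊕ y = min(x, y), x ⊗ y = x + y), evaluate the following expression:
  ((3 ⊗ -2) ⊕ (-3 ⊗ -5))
((3 ⊗ -2) ⊕ (-3 ⊗ -5)) = -8

Expand innermost to outermost. Recall ⊕ takes the minimum of its arguments and ⊗ takes their sum. Working out the expression ((3 ⊗ -2) ⊕ (-3 ⊗ -5)) gives -8.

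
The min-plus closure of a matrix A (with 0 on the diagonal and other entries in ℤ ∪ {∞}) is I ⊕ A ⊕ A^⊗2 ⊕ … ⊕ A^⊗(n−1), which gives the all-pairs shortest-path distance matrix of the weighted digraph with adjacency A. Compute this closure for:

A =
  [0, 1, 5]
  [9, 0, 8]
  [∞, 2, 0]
Closure =
  [0, 1, 5]
  [9, 0, 8]
  [11, 2, 0]

This is the Floyd-Warshall all-pairs shortest-path computation. For each intermediate vertex k = 0, 1, …, 2, update dist[i][j] ← min(dist[i][j], dist[i][k] + dist[k][j]). The final matrix gives, for each (i, j), the minimum total weight of any directed path from i to j (possibly empty when i = j).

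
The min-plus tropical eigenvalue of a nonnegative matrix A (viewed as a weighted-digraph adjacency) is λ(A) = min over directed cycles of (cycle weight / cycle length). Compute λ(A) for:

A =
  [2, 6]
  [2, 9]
λ(A) = 2

Enumerate directed cycles and compute their means (weight / length). Sample:
  cycle 0 → 0: weight = 2, length = 1, mean = 2/1 ≈ 2.000
  cycle 1 → 1: weight = 9, length = 1, mean = 9/1 ≈ 9.000
  cycle 0 → 1 → 0: weight = 8, length = 2, mean = 8/2 ≈ 4.000
  cycle 1 → 0 → 1: weight = 8, length = 2, mean = 8/2 ≈ 4.000
Minimum mean = 2.000, attained e.g. along the cycle 0 → 0 with weight 2 and length 1. So λ(A) = 2/1 = 2.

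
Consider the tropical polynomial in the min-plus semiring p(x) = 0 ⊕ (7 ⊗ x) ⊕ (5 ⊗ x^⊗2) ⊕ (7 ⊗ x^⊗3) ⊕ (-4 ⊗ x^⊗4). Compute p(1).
p(1) = 0

A tropical monomial a ⊗ x^⊗i evaluates to a + i · x. Evaluating each term at x = 1:
  Term 0 contributes 0 + 0 · 1 = 0
  Term 1 contributes 7 + 1 · 1 = 8
  Term 2 contributes 5 + 2 · 1 = 7
  Term 3 contributes 7 + 3 · 1 = 10
  Term 4 contributes -4 + 4 · 1 = 0
p(1) = ⊕ of these = min[0, 8, 7, 10, 0] = 0.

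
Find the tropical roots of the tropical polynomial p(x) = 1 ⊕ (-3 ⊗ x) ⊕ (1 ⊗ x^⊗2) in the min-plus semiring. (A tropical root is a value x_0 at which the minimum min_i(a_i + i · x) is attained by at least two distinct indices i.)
Roots: {-4, 4}

Each tropical root is a break point of the lower envelope of the lines y = a_i + i · x (there are 3 lines, with slopes 0, 1, ..., 2). Only the lines that attain the minimum somewhere contribute to roots; other lines are dominated. Here the surviving (envelope) indices are i = 2, i = 1, i = 0.
Intersections between consecutive envelope lines give the roots: for adjacent envelope indices i < j the intersection is x = (a_i − a_j) / (j − i). Reading off the sorted break points: {-4, 4}.
Verification: at each break x_0, at least two indices attain the minimum of min_i(a_i + i · x_0).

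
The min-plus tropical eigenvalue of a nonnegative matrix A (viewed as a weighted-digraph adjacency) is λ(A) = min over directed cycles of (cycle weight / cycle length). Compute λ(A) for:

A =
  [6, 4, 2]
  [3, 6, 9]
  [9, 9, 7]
λ(A) = 7/2

Enumerate directed cycles and compute their means (weight / length). Sample:
  cycle 0 → 0: weight = 6, length = 1, mean = 6/1 ≈ 6.000
  cycle 1 → 1: weight = 6, length = 1, mean = 6/1 ≈ 6.000
  cycle 2 → 2: weight = 7, length = 1, mean = 7/1 ≈ 7.000
  cycle 0 → 1 → 0: weight = 7, length = 2, mean = 7/2 ≈ 3.500
  cycle 0 → 2 → 0: weight = 11, length = 2, mean = 11/2 ≈ 5.500
  cycle 1 → 0 → 1: weight = 7, length = 2, mean = 7/2 ≈ 3.500
Minimum mean = 3.500, attained e.g. along the cycle 0 → 1 → 0 with weight 7 and length 2. So λ(A) = 7/2 = 7/2.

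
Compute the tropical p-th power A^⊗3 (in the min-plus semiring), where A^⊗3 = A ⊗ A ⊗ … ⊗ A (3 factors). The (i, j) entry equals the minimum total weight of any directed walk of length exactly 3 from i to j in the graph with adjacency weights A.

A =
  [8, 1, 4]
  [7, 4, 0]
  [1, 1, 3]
A^⊗3 =
  [2, 2, 4]
  [4, 2, 1]
  [2, 2, 2]

Each entry (A^⊗3)_ij equals the minimum over all length-3 walks i = v_0 → v_1 → … → v_3 = j of Σ_t A[v_t][v_{t+1}]. For example, for (i, j) = (0, 2) we minimise over 9 possible intermediate vertex sequences; the minimum is 4, attained along the walk 0 → 1 → 2 → 2.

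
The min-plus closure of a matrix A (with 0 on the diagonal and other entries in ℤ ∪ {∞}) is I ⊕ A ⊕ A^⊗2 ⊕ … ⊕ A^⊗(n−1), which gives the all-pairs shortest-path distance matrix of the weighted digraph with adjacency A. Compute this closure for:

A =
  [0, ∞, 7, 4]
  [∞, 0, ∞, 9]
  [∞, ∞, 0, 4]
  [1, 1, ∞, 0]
Closure =
  [0, 5, 7, 4]
  [10, 0, 17, 9]
  [5, 5, 0, 4]
  [1, 1, 8, 0]

This is the Floyd-Warshall all-pairs shortest-path computation. For each intermediate vertex k = 0, 1, …, 3, update dist[i][j] ← min(dist[i][j], dist[i][k] + dist[k][j]). The final matrix gives, for each (i, j), the minimum total weight of any directed path from i to j (possibly empty when i = j).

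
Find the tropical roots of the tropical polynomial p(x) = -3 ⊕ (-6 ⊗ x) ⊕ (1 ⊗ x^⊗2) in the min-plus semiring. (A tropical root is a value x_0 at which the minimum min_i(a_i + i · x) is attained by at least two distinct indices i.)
Roots: {-7, 3}

Each tropical root is a break point of the lower envelope of the lines y = a_i + i · x (there are 3 lines, with slopes 0, 1, ..., 2). Only the lines that attain the minimum somewhere contribute to roots; other lines are dominated. Here the surviving (envelope) indices are i = 2, i = 1, i = 0.
Intersections between consecutive envelope lines give the roots: for adjacent envelope indices i < j the intersection is x = (a_i − a_j) / (j − i). Reading off the sorted break points: {-7, 3}.
Verification: at each break x_0, at least two indices attain the minimum of min_i(a_i + i · x_0).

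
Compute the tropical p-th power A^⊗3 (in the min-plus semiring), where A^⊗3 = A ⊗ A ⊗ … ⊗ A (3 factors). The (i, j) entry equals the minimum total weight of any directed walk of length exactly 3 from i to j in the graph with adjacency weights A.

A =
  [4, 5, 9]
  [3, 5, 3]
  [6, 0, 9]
A^⊗3 =
  [12, 8, 12]
  [6, 8, 6]
  [7, 3, 8]

Each entry (A^⊗3)_ij equals the minimum over all length-3 walks i = v_0 → v_1 → … → v_3 = j of Σ_t A[v_t][v_{t+1}]. For example, for (i, j) = (0, 2) we minimise over 9 possible intermediate vertex sequences; the minimum is 12, attained along the walk 0 → 0 → 1 → 2.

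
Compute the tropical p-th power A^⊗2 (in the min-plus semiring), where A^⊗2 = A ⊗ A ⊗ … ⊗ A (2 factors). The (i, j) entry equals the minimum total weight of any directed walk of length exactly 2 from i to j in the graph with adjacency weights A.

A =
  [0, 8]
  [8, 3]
A^⊗2 =
  [0, 8]
  [8, 6]

Each entry (A^⊗2)_ij equals the minimum over all length-2 walks i = v_0 → v_1 → … → v_2 = j of Σ_t A[v_t][v_{t+1}]. For example, for (i, j) = (0, 1) we minimise over 2 possible intermediate vertex sequences; the minimum is 8, attained along the walk 0 → 0 → 1.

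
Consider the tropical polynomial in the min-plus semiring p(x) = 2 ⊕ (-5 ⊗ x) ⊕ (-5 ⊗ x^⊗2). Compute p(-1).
p(-1) = -7

A tropical monomial a ⊗ x^⊗i evaluates to a + i · x. Evaluating each term at x = -1:
  Term 0 contributes 2 + 0 · -1 = 2
  Term 1 contributes -5 + 1 · -1 = -6
  Term 2 contributes -5 + 2 · -1 = -7
p(-1) = ⊕ of these = min[2, -6, -7] = -7.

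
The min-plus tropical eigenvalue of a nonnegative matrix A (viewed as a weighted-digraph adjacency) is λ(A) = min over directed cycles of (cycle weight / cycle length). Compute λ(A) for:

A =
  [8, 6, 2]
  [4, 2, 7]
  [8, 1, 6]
λ(A) = 2

Enumerate directed cycles and compute their means (weight / length). Sample:
  cycle 0 → 0: weight = 8, length = 1, mean = 8/1 ≈ 8.000
  cycle 1 → 1: weight = 2, length = 1, mean = 2/1 ≈ 2.000
  cycle 2 → 2: weight = 6, length = 1, mean = 6/1 ≈ 6.000
  cycle 0 → 1 → 0: weight = 10, length = 2, mean = 10/2 ≈ 5.000
  cycle 0 → 2 → 0: weight = 10, length = 2, mean = 10/2 ≈ 5.000
  cycle 1 → 0 → 1: weight = 10, length = 2, mean = 10/2 ≈ 5.000
Minimum mean = 2.000, attained e.g. along the cycle 1 → 1 with weight 2 and length 1. So λ(A) = 2/1 = 2.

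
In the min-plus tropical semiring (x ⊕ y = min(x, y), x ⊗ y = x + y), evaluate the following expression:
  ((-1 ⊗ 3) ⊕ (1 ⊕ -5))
((-1 ⊗ 3) ⊕ (1 ⊕ -5)) = -5

Expand innermost to outermost. Recall ⊕ takes the minimum of its arguments and ⊗ takes their sum. Working out the expression ((-1 ⊗ 3) ⊕ (1 ⊕ -5)) gives -5.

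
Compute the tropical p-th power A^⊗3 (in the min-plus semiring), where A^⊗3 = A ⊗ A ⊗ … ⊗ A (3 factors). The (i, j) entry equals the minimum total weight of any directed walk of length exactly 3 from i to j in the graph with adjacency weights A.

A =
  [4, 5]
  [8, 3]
A^⊗3 =
  [12, 11]
  [14, 9]

Each entry (A^⊗3)_ij equals the minimum over all length-3 walks i = v_0 → v_1 → … → v_3 = j of Σ_t A[v_t][v_{t+1}]. For example, for (i, j) = (0, 1) we minimise over 4 possible intermediate vertex sequences; the minimum is 11, attained along the walk 0 → 1 → 1 → 1.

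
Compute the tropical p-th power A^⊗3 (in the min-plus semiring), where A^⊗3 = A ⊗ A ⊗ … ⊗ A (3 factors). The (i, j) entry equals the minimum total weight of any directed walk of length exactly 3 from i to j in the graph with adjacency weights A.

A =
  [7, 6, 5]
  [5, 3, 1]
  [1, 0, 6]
A^⊗3 =
  [8, 7, 6]
  [5, 4, 2]
  [2, 1, 4]

Each entry (A^⊗3)_ij equals the minimum over all length-3 walks i = v_0 → v_1 → … → v_3 = j of Σ_t A[v_t][v_{t+1}]. For example, for (i, j) = (0, 2) we minimise over 9 possible intermediate vertex sequences; the minimum is 6, attained along the walk 0 → 2 → 1 → 2.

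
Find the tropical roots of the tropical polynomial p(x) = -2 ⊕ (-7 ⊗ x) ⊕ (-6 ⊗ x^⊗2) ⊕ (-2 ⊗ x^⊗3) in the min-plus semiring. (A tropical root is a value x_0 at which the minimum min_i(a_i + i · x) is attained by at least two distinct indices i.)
Roots: {-4, -1, 5}

Each tropical root is a break point of the lower envelope of the lines y = a_i + i · x (there are 4 lines, with slopes 0, 1, ..., 3). Only the lines that attain the minimum somewhere contribute to roots; other lines are dominated. Here the surviving (envelope) indices are i = 3, i = 2, i = 1, i = 0.
Intersections between consecutive envelope lines give the roots: for adjacent envelope indices i < j the intersection is x = (a_i − a_j) / (j − i). Reading off the sorted break points: {-4, -1, 5}.
Verification: at each break x_0, at least two indices attain the minimum of min_i(a_i + i · x_0).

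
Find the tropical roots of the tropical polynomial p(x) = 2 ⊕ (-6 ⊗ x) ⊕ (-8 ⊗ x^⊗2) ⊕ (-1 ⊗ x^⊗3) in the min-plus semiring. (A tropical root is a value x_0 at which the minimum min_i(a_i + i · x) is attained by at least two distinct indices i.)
Roots: {-7, 2, 8}

Each tropical root is a break point of the lower envelope of the lines y = a_i + i · x (there are 4 lines, with slopes 0, 1, ..., 3). Only the lines that attain the minimum somewhere contribute to roots; other lines are dominated. Here the surviving (envelope) indices are i = 3, i = 2, i = 1, i = 0.
Intersections between consecutive envelope lines give the roots: for adjacent envelope indices i < j the intersection is x = (a_i − a_j) / (j − i). Reading off the sorted break points: {-7, 2, 8}.
Verification: at each break x_0, at least two indices attain the minimum of min_i(a_i + i · x_0).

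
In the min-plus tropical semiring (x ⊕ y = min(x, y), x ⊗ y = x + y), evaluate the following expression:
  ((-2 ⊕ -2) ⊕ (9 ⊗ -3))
((-2 ⊕ -2) ⊕ (9 ⊗ -3)) = -2

Expand innermost to outermost. Recall ⊕ takes the minimum of its arguments and ⊗ takes their sum. Working out the expression ((-2 ⊕ -2) ⊕ (9 ⊗ -3)) gives -2.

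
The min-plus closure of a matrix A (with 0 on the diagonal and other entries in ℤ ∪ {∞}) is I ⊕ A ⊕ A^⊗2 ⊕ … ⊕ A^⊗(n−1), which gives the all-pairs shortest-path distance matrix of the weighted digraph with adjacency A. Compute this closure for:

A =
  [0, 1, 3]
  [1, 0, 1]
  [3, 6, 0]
Closure =
  [0, 1, 2]
  [1, 0, 1]
  [3, 4, 0]

This is the Floyd-Warshall all-pairs shortest-path computation. For each intermediate vertex k = 0, 1, …, 2, update dist[i][j] ← min(dist[i][j], dist[i][k] + dist[k][j]). The final matrix gives, for each (i, j), the minimum total weight of any directed path from i to j (possibly empty when i = j).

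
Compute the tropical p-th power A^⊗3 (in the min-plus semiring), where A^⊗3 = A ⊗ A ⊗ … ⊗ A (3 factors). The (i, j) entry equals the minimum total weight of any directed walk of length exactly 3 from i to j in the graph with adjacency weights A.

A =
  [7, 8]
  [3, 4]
A^⊗3 =
  [15, 16]
  [11, 12]

Each entry (A^⊗3)_ij equals the minimum over all length-3 walks i = v_0 → v_1 → … → v_3 = j of Σ_t A[v_t][v_{t+1}]. For example, for (i, j) = (0, 1) we minimise over 4 possible intermediate vertex sequences; the minimum is 16, attained along the walk 0 → 1 → 1 → 1.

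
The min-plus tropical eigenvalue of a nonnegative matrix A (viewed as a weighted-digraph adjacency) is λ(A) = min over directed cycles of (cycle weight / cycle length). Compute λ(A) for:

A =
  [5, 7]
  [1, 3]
λ(A) = 3

Enumerate directed cycles and compute their means (weight / length). Sample:
  cycle 0 → 0: weight = 5, length = 1, mean = 5/1 ≈ 5.000
  cycle 1 → 1: weight = 3, length = 1, mean = 3/1 ≈ 3.000
  cycle 0 → 1 → 0: weight = 8, length = 2, mean = 8/2 ≈ 4.000
  cycle 1 → 0 → 1: weight = 8, length = 2, mean = 8/2 ≈ 4.000
Minimum mean = 3.000, attained e.g. along the cycle 1 → 1 with weight 3 and length 1. So λ(A) = 3/1 = 3.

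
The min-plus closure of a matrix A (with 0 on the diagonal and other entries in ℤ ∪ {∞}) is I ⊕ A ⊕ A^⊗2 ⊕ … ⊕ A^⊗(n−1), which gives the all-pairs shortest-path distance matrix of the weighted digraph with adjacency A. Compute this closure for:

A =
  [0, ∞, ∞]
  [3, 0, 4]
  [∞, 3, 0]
Closure =
  [0, ∞, ∞]
  [3, 0, 4]
  [6, 3, 0]

This is the Floyd-Warshall all-pairs shortest-path computation. For each intermediate vertex k = 0, 1, …, 2, update dist[i][j] ← min(dist[i][j], dist[i][k] + dist[k][j]). The final matrix gives, for each (i, j), the minimum total weight of any directed path from i to j (possibly empty when i = j).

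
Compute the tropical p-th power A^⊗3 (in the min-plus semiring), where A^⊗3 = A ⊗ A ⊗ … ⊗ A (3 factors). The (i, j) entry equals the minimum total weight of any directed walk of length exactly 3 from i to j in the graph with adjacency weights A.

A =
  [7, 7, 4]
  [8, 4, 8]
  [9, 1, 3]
A^⊗3 =
  [13, 8, 10]
  [16, 12, 14]
  [12, 7, 9]

Each entry (A^⊗3)_ij equals the minimum over all length-3 walks i = v_0 → v_1 → … → v_3 = j of Σ_t A[v_t][v_{t+1}]. For example, for (i, j) = (0, 2) we minimise over 9 possible intermediate vertex sequences; the minimum is 10, attained along the walk 0 → 2 → 2 → 2.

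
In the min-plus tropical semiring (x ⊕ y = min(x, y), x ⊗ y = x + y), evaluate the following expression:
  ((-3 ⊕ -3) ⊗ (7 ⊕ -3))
((-3 ⊕ -3) ⊗ (7 ⊕ -3)) = -6

Expand innermost to outermost. Recall ⊕ takes the minimum of its arguments and ⊗ takes their sum. Working out the expression ((-3 ⊕ -3) ⊗ (7 ⊕ -3)) gives -6.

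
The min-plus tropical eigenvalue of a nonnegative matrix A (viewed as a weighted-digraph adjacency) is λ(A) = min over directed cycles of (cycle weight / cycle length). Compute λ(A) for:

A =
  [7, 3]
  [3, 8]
λ(A) = 3

Enumerate directed cycles and compute their means (weight / length). Sample:
  cycle 0 → 0: weight = 7, length = 1, mean = 7/1 ≈ 7.000
  cycle 1 → 1: weight = 8, length = 1, mean = 8/1 ≈ 8.000
  cycle 0 → 1 → 0: weight = 6, length = 2, mean = 6/2 ≈ 3.000
  cycle 1 → 0 → 1: weight = 6, length = 2, mean = 6/2 ≈ 3.000
Minimum mean = 3.000, attained e.g. along the cycle 0 → 1 → 0 with weight 6 and length 2. So λ(A) = 6/2 = 3.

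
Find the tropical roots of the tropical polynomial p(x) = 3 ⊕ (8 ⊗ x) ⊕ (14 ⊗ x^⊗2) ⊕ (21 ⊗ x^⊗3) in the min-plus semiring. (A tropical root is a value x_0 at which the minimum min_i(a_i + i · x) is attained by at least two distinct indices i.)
Roots: {-7, -6, -5}

Each tropical root is a break point of the lower envelope of the lines y = a_i + i · x (there are 4 lines, with slopes 0, 1, ..., 3). Only the lines that attain the minimum somewhere contribute to roots; other lines are dominated. Here the surviving (envelope) indices are i = 3, i = 2, i = 1, i = 0.
Intersections between consecutive envelope lines give the roots: for adjacent envelope indices i < j the intersection is x = (a_i − a_j) / (j − i). Reading off the sorted break points: {-7, -6, -5}.
Verification: at each break x_0, at least two indices attain the minimum of min_i(a_i + i · x_0).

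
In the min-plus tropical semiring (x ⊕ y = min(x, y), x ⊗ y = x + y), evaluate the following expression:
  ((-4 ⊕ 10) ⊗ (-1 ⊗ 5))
((-4 ⊕ 10) ⊗ (-1 ⊗ 5)) = 0

Expand innermost to outermost. Recall ⊕ takes the minimum of its arguments and ⊗ takes their sum. Working out the expression ((-4 ⊕ 10) ⊗ (-1 ⊗ 5)) gives 0.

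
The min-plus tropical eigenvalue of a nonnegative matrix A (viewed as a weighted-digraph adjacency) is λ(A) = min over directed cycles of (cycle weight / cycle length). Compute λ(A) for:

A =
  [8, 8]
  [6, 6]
λ(A) = 6

Enumerate directed cycles and compute their means (weight / length). Sample:
  cycle 0 → 0: weight = 8, length = 1, mean = 8/1 ≈ 8.000
  cycle 1 → 1: weight = 6, length = 1, mean = 6/1 ≈ 6.000
  cycle 0 → 1 → 0: weight = 14, length = 2, mean = 14/2 ≈ 7.000
  cycle 1 → 0 → 1: weight = 14, length = 2, mean = 14/2 ≈ 7.000
Minimum mean = 6.000, attained e.g. along the cycle 1 → 1 with weight 6 and length 1. So λ(A) = 6/1 = 6.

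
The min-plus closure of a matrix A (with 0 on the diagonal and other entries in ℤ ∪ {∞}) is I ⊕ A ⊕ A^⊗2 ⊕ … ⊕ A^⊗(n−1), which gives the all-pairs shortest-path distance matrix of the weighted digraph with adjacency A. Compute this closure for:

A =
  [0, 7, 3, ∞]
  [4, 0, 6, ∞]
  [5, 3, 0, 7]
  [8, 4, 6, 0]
Closure =
  [0, 6, 3, 10]
  [4, 0, 6, 13]
  [5, 3, 0, 7]
  [8, 4, 6, 0]

This is the Floyd-Warshall all-pairs shortest-path computation. For each intermediate vertex k = 0, 1, …, 3, update dist[i][j] ← min(dist[i][j], dist[i][k] + dist[k][j]). The final matrix gives, for each (i, j), the minimum total weight of any directed path from i to j (possibly empty when i = j).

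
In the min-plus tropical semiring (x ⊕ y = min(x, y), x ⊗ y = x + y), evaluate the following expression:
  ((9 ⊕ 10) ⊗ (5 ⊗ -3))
((9 ⊕ 10) ⊗ (5 ⊗ -3)) = 11

Expand innermost to outermost. Recall ⊕ takes the minimum of its arguments and ⊗ takes their sum. Working out the expression ((9 ⊕ 10) ⊗ (5 ⊗ -3)) gives 11.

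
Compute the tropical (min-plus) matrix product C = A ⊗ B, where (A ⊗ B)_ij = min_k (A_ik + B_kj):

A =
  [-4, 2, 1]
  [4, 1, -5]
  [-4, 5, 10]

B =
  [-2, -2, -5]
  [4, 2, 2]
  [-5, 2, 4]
A ⊗ B =
  [-6, -6, -9]
  [-10, -3, -1]
  [-6, -6, -9]

Apply the min-plus product entry-by-entry:
  C[0][0] = min over k of (A[0][0] + B[0][0] = -4 + -2 = -6, A[0][1] + B[1][0] = 2 + 4 = 6, A[0][2] + B[2][0] = 1 + -5 = -4) = -6 (attained at k = 0)
  C[0][1] = min over k of (A[0][0] + B[0][1] = -4 + -2 = -6, A[0][1] + B[1][1] = 2 + 2 = 4, A[0][2] + B[2][1] = 1 + 2 = 3) = -6 (attained at k = 0)
  C[0][2] = min over k of (A[0][0] + B[0][2] = -4 + -5 = -9, A[0][1] + B[1][2] = 2 + 2 = 4, A[0][2] + B[2][2] = 1 + 4 = 5) = -9 (attained at k = 0)
  C[1][0] = min over k of (A[1][0] + B[0][0] = 4 + -2 = 2, A[1][1] + B[1][0] = 1 + 4 = 5, A[1][2] + B[2][0] = -5 + -5 = -10) = -10 (attained at k = 2)
  C[1][1] = min over k of (A[1][0] + B[0][1] = 4 + -2 = 2, A[1][1] + B[1][1] = 1 + 2 = 3, A[1][2] + B[2][1] = -5 + 2 = -3) = -3 (attained at k = 2)
  C[1][2] = min over k of (A[1][0] + B[0][2] = 4 + -5 = -1, A[1][1] + B[1][2] = 1 + 2 = 3, A[1][2] + B[2][2] = -5 + 4 = -1) = -1 (attained at k = 0)
  C[2][0] = min over k of (A[2][0] + B[0][0] = -4 + -2 = -6, A[2][1] + B[1][0] = 5 + 4 = 9, A[2][2] + B[2][0] = 10 + -5 = 5) = -6 (attained at k = 0)
  C[2][1] = min over k of (A[2][0] + B[0][1] = -4 + -2 = -6, A[2][1] + B[1][1] = 5 + 2 = 7, A[2][2] + B[2][1] = 10 + 2 = 12) = -6 (attained at k = 0)
  C[2][2] = min over k of (A[2][0] + B[0][2] = -4 + -5 = -9, A[2][1] + B[1][2] = 5 + 2 = 7, A[2][2] + B[2][2] = 10 + 4 = 14) = -9 (attained at k = 0)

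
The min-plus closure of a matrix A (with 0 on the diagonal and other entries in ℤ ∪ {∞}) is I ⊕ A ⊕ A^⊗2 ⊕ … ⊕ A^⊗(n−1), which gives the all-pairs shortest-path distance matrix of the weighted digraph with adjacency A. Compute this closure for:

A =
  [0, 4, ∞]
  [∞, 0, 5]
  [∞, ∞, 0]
Closure =
  [0, 4, 9]
  [∞, 0, 5]
  [∞, ∞, 0]

This is the Floyd-Warshall all-pairs shortest-path computation. For each intermediate vertex k = 0, 1, …, 2, update dist[i][j] ← min(dist[i][j], dist[i][k] + dist[k][j]). The final matrix gives, for each (i, j), the minimum total weight of any directed path from i to j (possibly empty when i = j).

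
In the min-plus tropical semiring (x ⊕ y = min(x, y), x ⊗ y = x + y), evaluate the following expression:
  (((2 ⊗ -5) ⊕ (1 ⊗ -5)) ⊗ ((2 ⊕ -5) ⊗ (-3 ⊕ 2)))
(((2 ⊗ -5) ⊕ (1 ⊗ -5)) ⊗ ((2 ⊕ -5) ⊗ (-3 ⊕ 2))) = -12

Expand innermost to outermost. Recall ⊕ takes the minimum of its arguments and ⊗ takes their sum. Working out the expression (((2 ⊗ -5) ⊕ (1 ⊗ -5)) ⊗ ((2 ⊕ -5) ⊗ (-3 ⊕ 2))) gives -12.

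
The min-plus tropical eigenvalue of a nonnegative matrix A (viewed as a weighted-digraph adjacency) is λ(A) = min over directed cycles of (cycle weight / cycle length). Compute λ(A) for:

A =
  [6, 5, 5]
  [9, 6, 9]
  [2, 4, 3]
λ(A) = 3

Enumerate directed cycles and compute their means (weight / length). Sample:
  cycle 0 → 0: weight = 6, length = 1, mean = 6/1 ≈ 6.000
  cycle 1 → 1: weight = 6, length = 1, mean = 6/1 ≈ 6.000
  cycle 2 → 2: weight = 3, length = 1, mean = 3/1 ≈ 3.000
  cycle 0 → 1 → 0: weight = 14, length = 2, mean = 14/2 ≈ 7.000
  cycle 0 → 2 → 0: weight = 7, length = 2, mean = 7/2 ≈ 3.500
  cycle 1 → 0 → 1: weight = 14, length = 2, mean = 14/2 ≈ 7.000
Minimum mean = 3.000, attained e.g. along the cycle 2 → 2 with weight 3 and length 1. So λ(A) = 3/1 = 3.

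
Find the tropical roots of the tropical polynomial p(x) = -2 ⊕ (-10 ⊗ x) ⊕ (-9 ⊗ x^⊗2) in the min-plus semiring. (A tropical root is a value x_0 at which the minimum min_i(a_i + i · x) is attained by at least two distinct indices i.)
Roots: {-1, 8}

Each tropical root is a break point of the lower envelope of the lines y = a_i + i · x (there are 3 lines, with slopes 0, 1, ..., 2). Only the lines that attain the minimum somewhere contribute to roots; other lines are dominated. Here the surviving (envelope) indices are i = 2, i = 1, i = 0.
Intersections between consecutive envelope lines give the roots: for adjacent envelope indices i < j the intersection is x = (a_i − a_j) / (j − i). Reading off the sorted break points: {-1, 8}.
Verification: at each break x_0, at least two indices attain the minimum of min_i(a_i + i · x_0).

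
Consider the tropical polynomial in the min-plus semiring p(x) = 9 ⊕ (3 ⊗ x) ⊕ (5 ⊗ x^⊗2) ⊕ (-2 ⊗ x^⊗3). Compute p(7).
p(7) = 9

A tropical monomial a ⊗ x^⊗i evaluates to a + i · x. Evaluating each term at x = 7:
  Term 0 contributes 9 + 0 · 7 = 9
  Term 1 contributes 3 + 1 · 7 = 10
  Term 2 contributes 5 + 2 · 7 = 19
  Term 3 contributes -2 + 3 · 7 = 19
p(7) = ⊕ of these = min[9, 10, 19, 19] = 9.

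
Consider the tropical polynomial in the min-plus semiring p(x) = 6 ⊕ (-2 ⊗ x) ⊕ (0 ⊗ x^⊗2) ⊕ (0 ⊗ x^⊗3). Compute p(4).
p(4) = 2

A tropical monomial a ⊗ x^⊗i evaluates to a + i · x. Evaluating each term at x = 4:
  Term 0 contributes 6 + 0 · 4 = 6
  Term 1 contributes -2 + 1 · 4 = 2
  Term 2 contributes 0 + 2 · 4 = 8
  Term 3 contributes 0 + 3 · 4 = 12
p(4) = ⊕ of these = min[6, 2, 8, 12] = 2.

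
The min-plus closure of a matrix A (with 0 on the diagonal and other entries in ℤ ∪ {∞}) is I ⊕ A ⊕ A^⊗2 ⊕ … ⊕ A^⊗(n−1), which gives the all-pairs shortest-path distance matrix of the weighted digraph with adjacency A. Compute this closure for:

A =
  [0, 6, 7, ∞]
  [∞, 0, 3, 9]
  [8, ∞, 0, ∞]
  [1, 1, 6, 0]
Closure =
  [0, 6, 7, 15]
  [10, 0, 3, 9]
  [8, 14, 0, 23]
  [1, 1, 4, 0]

This is the Floyd-Warshall all-pairs shortest-path computation. For each intermediate vertex k = 0, 1, …, 3, update dist[i][j] ← min(dist[i][j], dist[i][k] + dist[k][j]). The final matrix gives, for each (i, j), the minimum total weight of any directed path from i to j (possibly empty when i = j).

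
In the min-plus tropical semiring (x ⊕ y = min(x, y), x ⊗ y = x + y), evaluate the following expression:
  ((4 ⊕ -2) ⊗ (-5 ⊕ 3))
((4 ⊕ -2) ⊗ (-5 ⊕ 3)) = -7

Expand innermost to outermost. Recall ⊕ takes the minimum of its arguments and ⊗ takes their sum. Working out the expression ((4 ⊕ -2) ⊗ (-5 ⊕ 3)) gives -7.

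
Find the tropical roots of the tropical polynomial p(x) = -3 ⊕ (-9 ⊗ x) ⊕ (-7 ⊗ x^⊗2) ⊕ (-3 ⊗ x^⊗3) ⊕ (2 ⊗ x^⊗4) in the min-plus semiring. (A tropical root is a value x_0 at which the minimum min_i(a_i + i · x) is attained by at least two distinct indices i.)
Roots: {-5, -4, -2, 6}

Each tropical root is a break point of the lower envelope of the lines y = a_i + i · x (there are 5 lines, with slopes 0, 1, ..., 4). Only the lines that attain the minimum somewhere contribute to roots; other lines are dominated. Here the surviving (envelope) indices are i = 4, i = 3, i = 2, i = 1, i = 0.
Intersections between consecutive envelope lines give the roots: for adjacent envelope indices i < j the intersection is x = (a_i − a_j) / (j − i). Reading off the sorted break points: {-5, -4, -2, 6}.
Verification: at each break x_0, at least two indices attain the minimum of min_i(a_i + i · x_0).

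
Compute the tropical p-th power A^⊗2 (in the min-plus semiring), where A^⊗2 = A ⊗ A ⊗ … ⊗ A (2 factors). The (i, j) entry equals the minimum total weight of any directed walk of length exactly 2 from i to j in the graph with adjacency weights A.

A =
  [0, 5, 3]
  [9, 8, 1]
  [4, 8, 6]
A^⊗2 =
  [0, 5, 3]
  [5, 9, 7]
  [4, 9, 7]

Each entry (A^⊗2)_ij equals the minimum over all length-2 walks i = v_0 → v_1 → … → v_2 = j of Σ_t A[v_t][v_{t+1}]. For example, for (i, j) = (0, 2) we minimise over 3 possible intermediate vertex sequences; the minimum is 3, attained along the walk 0 → 0 → 2.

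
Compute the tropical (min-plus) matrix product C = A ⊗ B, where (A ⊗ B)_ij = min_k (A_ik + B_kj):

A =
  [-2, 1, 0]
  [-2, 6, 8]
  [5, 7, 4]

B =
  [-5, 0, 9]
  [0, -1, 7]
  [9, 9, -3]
A ⊗ B =
  [-7, -2, -3]
  [-7, -2, 5]
  [0, 5, 1]

Apply the min-plus product entry-by-entry:
  C[0][0] = min over k of (A[0][0] + B[0][0] = -2 + -5 = -7, A[0][1] + B[1][0] = 1 + 0 = 1, A[0][2] + B[2][0] = 0 + 9 = 9) = -7 (attained at k = 0)
  C[0][1] = min over k of (A[0][0] + B[0][1] = -2 + 0 = -2, A[0][1] + B[1][1] = 1 + -1 = 0, A[0][2] + B[2][1] = 0 + 9 = 9) = -2 (attained at k = 0)
  C[0][2] = min over k of (A[0][0] + B[0][2] = -2 + 9 = 7, A[0][1] + B[1][2] = 1 + 7 = 8, A[0][2] + B[2][2] = 0 + -3 = -3) = -3 (attained at k = 2)
  C[1][0] = min over k of (A[1][0] + B[0][0] = -2 + -5 = -7, A[1][1] + B[1][0] = 6 + 0 = 6, A[1][2] + B[2][0] = 8 + 9 = 17) = -7 (attained at k = 0)
  C[1][1] = min over k of (A[1][0] + B[0][1] = -2 + 0 = -2, A[1][1] + B[1][1] = 6 + -1 = 5, A[1][2] + B[2][1] = 8 + 9 = 17) = -2 (attained at k = 0)
  C[1][2] = min over k of (A[1][0] + B[0][2] = -2 + 9 = 7, A[1][1] + B[1][2] = 6 + 7 = 13, A[1][2] + B[2][2] = 8 + -3 = 5) = 5 (attained at k = 2)
  C[2][0] = min over k of (A[2][0] + B[0][0] = 5 + -5 = 0, A[2][1] + B[1][0] = 7 + 0 = 7, A[2][2] + B[2][0] = 4 + 9 = 13) = 0 (attained at k = 0)
  C[2][1] = min over k of (A[2][0] + B[0][1] = 5 + 0 = 5, A[2][1] + B[1][1] = 7 + -1 = 6, A[2][2] + B[2][1] = 4 + 9 = 13) = 5 (attained at k = 0)
  C[2][2] = min over k of (A[2][0] + B[0][2] = 5 + 9 = 14, A[2][1] + B[1][2] = 7 + 7 = 14, A[2][2] + B[2][2] = 4 + -3 = 1) = 1 (attained at k = 2)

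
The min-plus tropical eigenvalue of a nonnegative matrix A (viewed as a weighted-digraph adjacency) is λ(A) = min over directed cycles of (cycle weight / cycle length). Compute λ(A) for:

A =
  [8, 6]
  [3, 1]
λ(A) = 1

Enumerate directed cycles and compute their means (weight / length). Sample:
  cycle 0 → 0: weight = 8, length = 1, mean = 8/1 ≈ 8.000
  cycle 1 → 1: weight = 1, length = 1, mean = 1/1 ≈ 1.000
  cycle 0 → 1 → 0: weight = 9, length = 2, mean = 9/2 ≈ 4.500
  cycle 1 → 0 → 1: weight = 9, length = 2, mean = 9/2 ≈ 4.500
Minimum mean = 1.000, attained e.g. along the cycle 1 → 1 with weight 1 and length 1. So λ(A) = 1/1 = 1.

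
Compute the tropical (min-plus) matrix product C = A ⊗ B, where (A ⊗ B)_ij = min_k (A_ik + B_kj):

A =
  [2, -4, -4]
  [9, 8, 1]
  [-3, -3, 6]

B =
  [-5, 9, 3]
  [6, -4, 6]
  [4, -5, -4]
A ⊗ B =
  [-3, -9, -8]
  [4, -4, -3]
  [-8, -7, 0]

Apply the min-plus product entry-by-entry:
  C[0][0] = min over k of (A[0][0] + B[0][0] = 2 + -5 = -3, A[0][1] + B[1][0] = -4 + 6 = 2, A[0][2] + B[2][0] = -4 + 4 = 0) = -3 (attained at k = 0)
  C[0][1] = min over k of (A[0][0] + B[0][1] = 2 + 9 = 11, A[0][1] + B[1][1] = -4 + -4 = -8, A[0][2] + B[2][1] = -4 + -5 = -9) = -9 (attained at k = 2)
  C[0][2] = min over k of (A[0][0] + B[0][2] = 2 + 3 = 5, A[0][1] + B[1][2] = -4 + 6 = 2, A[0][2] + B[2][2] = -4 + -4 = -8) = -8 (attained at k = 2)
  C[1][0] = min over k of (A[1][0] + B[0][0] = 9 + -5 = 4, A[1][1] + B[1][0] = 8 + 6 = 14, A[1][2] + B[2][0] = 1 + 4 = 5) = 4 (attained at k = 0)
  C[1][1] = min over k of (A[1][0] + B[0][1] = 9 + 9 = 18, A[1][1] + B[1][1] = 8 + -4 = 4, A[1][2] + B[2][1] = 1 + -5 = -4) = -4 (attained at k = 2)
  C[1][2] = min over k of (A[1][0] + B[0][2] = 9 + 3 = 12, A[1][1] + B[1][2] = 8 + 6 = 14, A[1][2] + B[2][2] = 1 + -4 = -3) = -3 (attained at k = 2)
  C[2][0] = min over k of (A[2][0] + B[0][0] = -3 + -5 = -8, A[2][1] + B[1][0] = -3 + 6 = 3, A[2][2] + B[2][0] = 6 + 4 = 10) = -8 (attained at k = 0)
  C[2][1] = min over k of (A[2][0] + B[0][1] = -3 + 9 = 6, A[2][1] + B[1][1] = -3 + -4 = -7, A[2][2] + B[2][1] = 6 + -5 = 1) = -7 (attained at k = 1)
  C[2][2] = min over k of (A[2][0] + B[0][2] = -3 + 3 = 0, A[2][1] + B[1][2] = -3 + 6 = 3, A[2][2] + B[2][2] = 6 + -4 = 2) = 0 (attained at k = 0)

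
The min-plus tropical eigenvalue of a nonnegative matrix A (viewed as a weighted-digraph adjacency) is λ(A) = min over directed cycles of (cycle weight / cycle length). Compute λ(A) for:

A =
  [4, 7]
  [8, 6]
λ(A) = 4

Enumerate directed cycles and compute their means (weight / length). Sample:
  cycle 0 → 0: weight = 4, length = 1, mean = 4/1 ≈ 4.000
  cycle 1 → 1: weight = 6, length = 1, mean = 6/1 ≈ 6.000
  cycle 0 → 1 → 0: weight = 15, length = 2, mean = 15/2 ≈ 7.500
  cycle 1 → 0 → 1: weight = 15, length = 2, mean = 15/2 ≈ 7.500
Minimum mean = 4.000, attained e.g. along the cycle 0 → 0 with weight 4 and length 1. So λ(A) = 4/1 = 4.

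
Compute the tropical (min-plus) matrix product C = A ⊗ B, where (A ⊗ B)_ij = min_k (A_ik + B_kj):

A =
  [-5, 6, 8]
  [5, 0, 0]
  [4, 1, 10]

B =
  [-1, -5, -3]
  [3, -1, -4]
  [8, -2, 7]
A ⊗ B =
  [-6, -10, -8]
  [3, -2, -4]
  [3, -1, -3]

Apply the min-plus product entry-by-entry:
  C[0][0] = min over k of (A[0][0] + B[0][0] = -5 + -1 = -6, A[0][1] + B[1][0] = 6 + 3 = 9, A[0][2] + B[2][0] = 8 + 8 = 16) = -6 (attained at k = 0)
  C[0][1] = min over k of (A[0][0] + B[0][1] = -5 + -5 = -10, A[0][1] + B[1][1] = 6 + -1 = 5, A[0][2] + B[2][1] = 8 + -2 = 6) = -10 (attained at k = 0)
  C[0][2] = min over k of (A[0][0] + B[0][2] = -5 + -3 = -8, A[0][1] + B[1][2] = 6 + -4 = 2, A[0][2] + B[2][2] = 8 + 7 = 15) = -8 (attained at k = 0)
  C[1][0] = min over k of (A[1][0] + B[0][0] = 5 + -1 = 4, A[1][1] + B[1][0] = 0 + 3 = 3, A[1][2] + B[2][0] = 0 + 8 = 8) = 3 (attained at k = 1)
  C[1][1] = min over k of (A[1][0] + B[0][1] = 5 + -5 = 0, A[1][1] + B[1][1] = 0 + -1 = -1, A[1][2] + B[2][1] = 0 + -2 = -2) = -2 (attained at k = 2)
  C[1][2] = min over k of (A[1][0] + B[0][2] = 5 + -3 = 2, A[1][1] + B[1][2] = 0 + -4 = -4, A[1][2] + B[2][2] = 0 + 7 = 7) = -4 (attained at k = 1)
  C[2][0] = min over k of (A[2][0] + B[0][0] = 4 + -1 = 3, A[2][1] + B[1][0] = 1 + 3 = 4, A[2][2] + B[2][0] = 10 + 8 = 18) = 3 (attained at k = 0)
  C[2][1] = min over k of (A[2][0] + B[0][1] = 4 + -5 = -1, A[2][1] + B[1][1] = 1 + -1 = 0, A[2][2] + B[2][1] = 10 + -2 = 8) = -1 (attained at k = 0)
  C[2][2] = min over k of (A[2][0] + B[0][2] = 4 + -3 = 1, A[2][1] + B[1][2] = 1 + -4 = -3, A[2][2] + B[2][2] = 10 + 7 = 17) = -3 (attained at k = 1)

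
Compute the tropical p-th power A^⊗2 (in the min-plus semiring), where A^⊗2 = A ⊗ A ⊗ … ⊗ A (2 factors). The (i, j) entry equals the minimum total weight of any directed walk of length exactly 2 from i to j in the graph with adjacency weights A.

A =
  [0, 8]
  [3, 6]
A^⊗2 =
  [0, 8]
  [3, 11]

Each entry (A^⊗2)_ij equals the minimum over all length-2 walks i = v_0 → v_1 → … → v_2 = j of Σ_t A[v_t][v_{t+1}]. For example, for (i, j) = (0, 1) we minimise over 2 possible intermediate vertex sequences; the minimum is 8, attained along the walk 0 → 0 → 1.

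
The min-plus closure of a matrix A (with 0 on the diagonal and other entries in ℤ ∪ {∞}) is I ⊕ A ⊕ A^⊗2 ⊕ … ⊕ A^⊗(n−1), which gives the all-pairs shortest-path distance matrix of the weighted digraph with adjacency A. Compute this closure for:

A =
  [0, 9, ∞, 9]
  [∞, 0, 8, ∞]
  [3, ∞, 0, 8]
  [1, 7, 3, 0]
Closure =
  [0, 9, 12, 9]
  [11, 0, 8, 16]
  [3, 12, 0, 8]
  [1, 7, 3, 0]

This is the Floyd-Warshall all-pairs shortest-path computation. For each intermediate vertex k = 0, 1, …, 3, update dist[i][j] ← min(dist[i][j], dist[i][k] + dist[k][j]). The final matrix gives, for each (i, j), the minimum total weight of any directed path from i to j (possibly empty when i = j).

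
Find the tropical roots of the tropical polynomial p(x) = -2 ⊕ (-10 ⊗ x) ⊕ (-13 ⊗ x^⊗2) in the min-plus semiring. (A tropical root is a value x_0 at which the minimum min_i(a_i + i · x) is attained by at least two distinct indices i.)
Roots: {3, 8}

Each tropical root is a break point of the lower envelope of the lines y = a_i + i · x (there are 3 lines, with slopes 0, 1, ..., 2). Only the lines that attain the minimum somewhere contribute to roots; other lines are dominated. Here the surviving (envelope) indices are i = 2, i = 1, i = 0.
Intersections between consecutive envelope lines give the roots: for adjacent envelope indices i < j the intersection is x = (a_i − a_j) / (j − i). Reading off the sorted break points: {3, 8}.
Verification: at each break x_0, at least two indices attain the minimum of min_i(a_i + i · x_0).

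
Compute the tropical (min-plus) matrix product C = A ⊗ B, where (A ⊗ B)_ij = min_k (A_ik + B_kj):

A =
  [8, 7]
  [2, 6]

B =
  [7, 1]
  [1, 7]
A ⊗ B =
  [8, 9]
  [7, 3]

Apply the min-plus product entry-by-entry:
  C[0][0] = min over k of (A[0][0] + B[0][0] = 8 + 7 = 15, A[0][1] + B[1][0] = 7 + 1 = 8) = 8 (attained at k = 1)
  C[0][1] = min over k of (A[0][0] + B[0][1] = 8 + 1 = 9, A[0][1] + B[1][1] = 7 + 7 = 14) = 9 (attained at k = 0)
  C[1][0] = min over k of (A[1][0] + B[0][0] = 2 + 7 = 9, A[1][1] + B[1][0] = 6 + 1 = 7) = 7 (attained at k = 1)
  C[1][1] = min over k of (A[1][0] + B[0][1] = 2 + 1 = 3, A[1][1] + B[1][1] = 6 + 7 = 13) = 3 (attained at k = 0)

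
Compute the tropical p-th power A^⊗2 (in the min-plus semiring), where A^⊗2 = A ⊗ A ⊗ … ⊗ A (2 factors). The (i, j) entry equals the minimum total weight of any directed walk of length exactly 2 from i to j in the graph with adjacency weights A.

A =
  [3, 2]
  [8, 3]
A^⊗2 =
  [6, 5]
  [11, 6]

Each entry (A^⊗2)_ij equals the minimum over all length-2 walks i = v_0 → v_1 → … → v_2 = j of Σ_t A[v_t][v_{t+1}]. For example, for (i, j) = (0, 1) we minimise over 2 possible intermediate vertex sequences; the minimum is 5, attained along the walk 0 → 0 → 1.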